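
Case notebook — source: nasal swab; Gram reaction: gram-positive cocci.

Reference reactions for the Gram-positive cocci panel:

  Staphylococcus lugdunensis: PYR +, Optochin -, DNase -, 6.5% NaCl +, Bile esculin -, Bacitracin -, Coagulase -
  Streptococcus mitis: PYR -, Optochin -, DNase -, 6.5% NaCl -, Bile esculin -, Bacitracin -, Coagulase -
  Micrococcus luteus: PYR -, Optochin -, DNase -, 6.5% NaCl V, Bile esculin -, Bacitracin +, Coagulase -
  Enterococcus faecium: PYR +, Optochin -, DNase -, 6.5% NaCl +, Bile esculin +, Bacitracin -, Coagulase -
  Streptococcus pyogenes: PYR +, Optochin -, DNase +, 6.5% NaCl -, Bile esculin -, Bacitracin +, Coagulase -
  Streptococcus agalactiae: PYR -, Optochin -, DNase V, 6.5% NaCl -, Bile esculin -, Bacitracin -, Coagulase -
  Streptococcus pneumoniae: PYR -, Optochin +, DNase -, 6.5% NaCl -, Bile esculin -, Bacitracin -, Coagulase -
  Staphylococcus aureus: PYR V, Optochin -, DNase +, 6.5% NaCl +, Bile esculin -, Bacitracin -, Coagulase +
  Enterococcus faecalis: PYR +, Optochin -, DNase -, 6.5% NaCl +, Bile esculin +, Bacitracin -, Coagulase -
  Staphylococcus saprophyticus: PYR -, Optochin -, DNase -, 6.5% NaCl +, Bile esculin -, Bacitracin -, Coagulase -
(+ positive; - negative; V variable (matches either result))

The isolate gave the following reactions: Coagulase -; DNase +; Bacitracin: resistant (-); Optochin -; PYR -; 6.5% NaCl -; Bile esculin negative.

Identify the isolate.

Coagulase -: excludes Staphylococcus aureus — 9 left.
Optochin -: excludes Streptococcus pneumoniae — 8 left.
6.5% NaCl -: excludes Staphylococcus lugdunensis, Enterococcus faecium, Enterococcus faecalis, Staphylococcus saprophyticus — 4 left.
DNase +: excludes Streptococcus mitis, Micrococcus luteus — 2 left.
Bile esculin -: all 2 remaining candidates are consistent.
Bacitracin -: excludes Streptococcus pyogenes — 1 left.
PYR -: the one remaining candidate is consistent.

Streptococcus agalactiae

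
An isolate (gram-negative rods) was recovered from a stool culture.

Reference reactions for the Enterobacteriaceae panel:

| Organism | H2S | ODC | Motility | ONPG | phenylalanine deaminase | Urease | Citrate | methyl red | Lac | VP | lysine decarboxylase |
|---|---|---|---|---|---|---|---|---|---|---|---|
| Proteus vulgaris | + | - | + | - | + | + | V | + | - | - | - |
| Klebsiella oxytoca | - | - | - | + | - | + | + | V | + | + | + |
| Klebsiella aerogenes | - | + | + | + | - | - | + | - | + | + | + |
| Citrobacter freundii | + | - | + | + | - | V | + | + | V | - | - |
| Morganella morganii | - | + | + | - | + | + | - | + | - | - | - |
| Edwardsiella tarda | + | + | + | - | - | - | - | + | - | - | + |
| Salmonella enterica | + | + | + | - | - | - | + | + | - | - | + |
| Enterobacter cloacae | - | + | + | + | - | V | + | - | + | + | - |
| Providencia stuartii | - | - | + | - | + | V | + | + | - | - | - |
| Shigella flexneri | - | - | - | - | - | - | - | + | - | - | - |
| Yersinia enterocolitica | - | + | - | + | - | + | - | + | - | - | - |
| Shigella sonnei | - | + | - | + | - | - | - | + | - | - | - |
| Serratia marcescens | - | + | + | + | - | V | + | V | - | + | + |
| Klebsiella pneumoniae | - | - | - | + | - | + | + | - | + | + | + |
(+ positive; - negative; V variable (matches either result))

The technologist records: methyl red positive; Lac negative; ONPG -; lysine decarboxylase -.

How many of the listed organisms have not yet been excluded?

4

lysine decarboxylase -: excludes 6 organisms — 8 left.
Lac -: excludes Enterobacter cloacae — 7 left.
methyl red +: all 7 remaining candidates are consistent.
ONPG -: excludes Citrobacter freundii, Yersinia enterocolitica, Shigella sonnei — 4 left.
Still consistent: Morganella morganii, Proteus vulgaris, Providencia stuartii, Shigella flexneri.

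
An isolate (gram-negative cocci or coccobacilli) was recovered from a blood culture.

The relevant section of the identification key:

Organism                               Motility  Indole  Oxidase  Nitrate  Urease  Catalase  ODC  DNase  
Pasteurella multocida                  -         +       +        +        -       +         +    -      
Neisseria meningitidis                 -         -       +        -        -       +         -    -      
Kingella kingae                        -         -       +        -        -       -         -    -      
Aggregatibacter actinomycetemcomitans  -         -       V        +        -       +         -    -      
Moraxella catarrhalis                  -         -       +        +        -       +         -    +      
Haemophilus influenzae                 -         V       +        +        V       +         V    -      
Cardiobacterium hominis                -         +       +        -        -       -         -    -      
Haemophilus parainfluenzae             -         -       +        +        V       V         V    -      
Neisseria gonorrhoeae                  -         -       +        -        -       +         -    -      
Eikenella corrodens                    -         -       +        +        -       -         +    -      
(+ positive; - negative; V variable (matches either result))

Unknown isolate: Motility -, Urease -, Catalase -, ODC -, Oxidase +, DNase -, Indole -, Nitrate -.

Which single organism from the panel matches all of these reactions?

Kingella kingae

Oxidase +: all 10 remaining candidates are consistent.
DNase -: excludes Moraxella catarrhalis — 9 left.
Indole -: excludes Pasteurella multocida, Cardiobacterium hominis — 7 left.
Nitrate -: excludes Aggregatibacter actinomycetemcomitans, Haemophilus influenzae, Haemophilus parainfluenzae, Eikenella corrodens — 3 left.
Urease -: all 3 remaining candidates are consistent.
Catalase -: excludes Neisseria meningitidis, Neisseria gonorrhoeae — 1 left.
ODC -: the one remaining candidate is consistent.
Motility -: the one remaining candidate is consistent.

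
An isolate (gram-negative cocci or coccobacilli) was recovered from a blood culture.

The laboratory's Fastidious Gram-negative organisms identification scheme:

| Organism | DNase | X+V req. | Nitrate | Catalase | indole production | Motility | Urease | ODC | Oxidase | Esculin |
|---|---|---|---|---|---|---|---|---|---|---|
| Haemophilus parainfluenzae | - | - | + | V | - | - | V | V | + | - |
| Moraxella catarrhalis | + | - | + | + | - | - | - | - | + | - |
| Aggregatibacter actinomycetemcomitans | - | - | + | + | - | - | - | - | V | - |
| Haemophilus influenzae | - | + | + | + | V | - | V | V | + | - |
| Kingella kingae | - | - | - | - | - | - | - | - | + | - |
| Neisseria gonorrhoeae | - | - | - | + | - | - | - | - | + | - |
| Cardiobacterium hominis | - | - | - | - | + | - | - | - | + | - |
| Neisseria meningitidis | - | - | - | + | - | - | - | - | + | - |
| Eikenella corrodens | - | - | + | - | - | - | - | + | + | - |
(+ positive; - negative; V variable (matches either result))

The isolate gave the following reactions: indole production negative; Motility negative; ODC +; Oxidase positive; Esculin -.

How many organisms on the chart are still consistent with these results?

Motility -: all 9 remaining candidates are consistent.
Esculin -: all 9 remaining candidates are consistent.
indole production -: excludes Cardiobacterium hominis — 8 left.
Oxidase +: all 8 remaining candidates are consistent.
ODC +: excludes 5 organisms — 3 left.
Still consistent: Eikenella corrodens, Haemophilus influenzae, Haemophilus parainfluenzae.

3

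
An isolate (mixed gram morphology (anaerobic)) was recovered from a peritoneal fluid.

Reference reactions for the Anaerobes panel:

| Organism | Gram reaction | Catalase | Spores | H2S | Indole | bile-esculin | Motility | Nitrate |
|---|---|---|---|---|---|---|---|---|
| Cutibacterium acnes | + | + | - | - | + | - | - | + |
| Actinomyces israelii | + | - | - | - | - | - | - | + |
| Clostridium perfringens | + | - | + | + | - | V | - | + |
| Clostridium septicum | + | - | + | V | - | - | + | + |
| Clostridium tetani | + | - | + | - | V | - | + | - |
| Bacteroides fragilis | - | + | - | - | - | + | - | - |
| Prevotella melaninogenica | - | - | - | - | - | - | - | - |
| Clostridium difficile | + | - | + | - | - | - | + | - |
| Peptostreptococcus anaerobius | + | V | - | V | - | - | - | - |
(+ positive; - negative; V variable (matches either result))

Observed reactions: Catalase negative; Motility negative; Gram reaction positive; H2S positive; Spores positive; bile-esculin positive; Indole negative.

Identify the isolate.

H2S +: excludes 6 organisms — 3 left.
Gram reaction +: all 3 remaining candidates are consistent.
Motility -: excludes Clostridium septicum — 2 left.
Spores +: excludes Peptostreptococcus anaerobius — 1 left.
bile-esculin +: the one remaining candidate is consistent.
Indole -: the one remaining candidate is consistent.
Catalase -: the one remaining candidate is consistent.

Clostridium perfringens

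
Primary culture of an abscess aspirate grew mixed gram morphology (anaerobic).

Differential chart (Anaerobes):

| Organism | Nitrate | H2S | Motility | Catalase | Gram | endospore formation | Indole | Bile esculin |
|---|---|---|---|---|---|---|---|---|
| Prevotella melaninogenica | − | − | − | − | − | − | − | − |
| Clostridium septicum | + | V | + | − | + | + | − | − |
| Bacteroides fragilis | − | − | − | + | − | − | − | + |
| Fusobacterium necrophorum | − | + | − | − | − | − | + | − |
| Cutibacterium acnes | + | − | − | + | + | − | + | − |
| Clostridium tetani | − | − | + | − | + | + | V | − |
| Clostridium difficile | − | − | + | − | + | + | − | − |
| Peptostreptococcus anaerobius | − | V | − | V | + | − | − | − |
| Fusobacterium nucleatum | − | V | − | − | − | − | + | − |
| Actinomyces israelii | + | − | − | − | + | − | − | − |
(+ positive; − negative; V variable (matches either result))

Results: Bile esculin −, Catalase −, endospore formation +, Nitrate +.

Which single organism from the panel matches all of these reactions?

Nitrate +: excludes 7 organisms — 3 left.
endospore formation +: excludes Cutibacterium acnes, Actinomyces israelii — 1 left.
Bile esculin −: the one remaining candidate is consistent.
Catalase −: the one remaining candidate is consistent.

Clostridium septicum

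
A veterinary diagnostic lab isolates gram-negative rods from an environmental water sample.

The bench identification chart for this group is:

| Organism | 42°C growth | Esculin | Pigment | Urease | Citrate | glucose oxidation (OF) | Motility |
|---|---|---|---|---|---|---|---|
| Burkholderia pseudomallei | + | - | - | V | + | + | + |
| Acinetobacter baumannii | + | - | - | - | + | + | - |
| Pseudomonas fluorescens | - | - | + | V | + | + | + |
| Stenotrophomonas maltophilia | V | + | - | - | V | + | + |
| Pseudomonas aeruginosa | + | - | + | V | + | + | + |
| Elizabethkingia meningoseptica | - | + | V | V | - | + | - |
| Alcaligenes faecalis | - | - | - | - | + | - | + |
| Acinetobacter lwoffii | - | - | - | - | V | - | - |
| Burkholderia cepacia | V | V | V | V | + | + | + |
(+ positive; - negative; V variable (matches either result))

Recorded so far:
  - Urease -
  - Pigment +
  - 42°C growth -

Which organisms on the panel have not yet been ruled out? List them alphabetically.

42°C growth -: excludes Burkholderia pseudomallei, Acinetobacter baumannii, Pseudomonas aeruginosa — 6 left.
Urease -: all 6 remaining candidates are consistent.
Pigment +: excludes Stenotrophomonas maltophilia, Alcaligenes faecalis, Acinetobacter lwoffii — 3 left.

Burkholderia cepacia, Elizabethkingia meningoseptica, Pseudomonas fluorescens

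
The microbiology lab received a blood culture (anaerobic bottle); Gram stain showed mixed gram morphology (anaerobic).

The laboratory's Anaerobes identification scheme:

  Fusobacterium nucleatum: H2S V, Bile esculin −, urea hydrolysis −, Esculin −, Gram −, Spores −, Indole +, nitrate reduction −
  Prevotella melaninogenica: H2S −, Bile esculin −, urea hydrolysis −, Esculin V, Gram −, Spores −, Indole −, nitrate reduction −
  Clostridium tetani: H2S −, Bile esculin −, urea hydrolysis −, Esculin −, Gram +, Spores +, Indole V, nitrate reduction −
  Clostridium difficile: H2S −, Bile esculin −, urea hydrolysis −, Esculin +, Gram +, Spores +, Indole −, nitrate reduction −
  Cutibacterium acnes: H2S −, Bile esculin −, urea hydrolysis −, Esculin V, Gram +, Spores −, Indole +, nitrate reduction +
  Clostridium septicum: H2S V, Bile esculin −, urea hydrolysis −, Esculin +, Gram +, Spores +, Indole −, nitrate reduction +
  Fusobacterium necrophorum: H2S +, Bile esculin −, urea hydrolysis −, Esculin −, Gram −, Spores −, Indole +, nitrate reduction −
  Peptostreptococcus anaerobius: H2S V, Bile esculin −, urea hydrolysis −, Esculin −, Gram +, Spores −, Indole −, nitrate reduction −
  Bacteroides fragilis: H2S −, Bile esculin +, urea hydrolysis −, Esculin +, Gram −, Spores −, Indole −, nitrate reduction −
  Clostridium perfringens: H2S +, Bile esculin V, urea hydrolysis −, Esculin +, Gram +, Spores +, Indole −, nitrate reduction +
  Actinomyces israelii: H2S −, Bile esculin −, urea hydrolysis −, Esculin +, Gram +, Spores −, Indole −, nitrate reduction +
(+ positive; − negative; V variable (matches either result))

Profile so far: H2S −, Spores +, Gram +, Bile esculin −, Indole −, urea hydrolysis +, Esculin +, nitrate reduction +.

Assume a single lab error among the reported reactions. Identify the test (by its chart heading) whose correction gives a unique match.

As reported, no row in the chart matches all 8 reactions.
Reversing H2S → still no organism matches.
Reversing Gram → still no organism matches.
Reversing Esculin → still no organism matches.
Reversing Spores → still no organism matches.
Reversing nitrate reduction → still no organism matches.
Reversing Bile esculin → still no organism matches.
Reversing Indole → still no organism matches.
Reversing urea hydrolysis (to −) → unique match: Clostridium septicum.

urea hydrolysis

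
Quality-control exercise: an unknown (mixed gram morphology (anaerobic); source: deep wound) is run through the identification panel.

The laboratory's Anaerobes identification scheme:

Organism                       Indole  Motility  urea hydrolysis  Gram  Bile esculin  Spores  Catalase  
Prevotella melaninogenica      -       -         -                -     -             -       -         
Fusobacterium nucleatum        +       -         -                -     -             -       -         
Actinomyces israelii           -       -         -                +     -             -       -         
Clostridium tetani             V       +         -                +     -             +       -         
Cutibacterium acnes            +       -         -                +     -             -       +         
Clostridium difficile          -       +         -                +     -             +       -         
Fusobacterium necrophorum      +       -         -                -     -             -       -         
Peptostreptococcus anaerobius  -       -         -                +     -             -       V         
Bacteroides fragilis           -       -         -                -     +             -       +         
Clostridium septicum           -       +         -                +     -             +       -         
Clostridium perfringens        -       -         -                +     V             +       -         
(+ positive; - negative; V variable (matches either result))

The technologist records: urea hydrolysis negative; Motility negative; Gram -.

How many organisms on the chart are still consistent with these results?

Gram -: excludes 7 organisms — 4 left.
Motility -: all 4 remaining candidates are consistent.
urea hydrolysis -: all 4 remaining candidates are consistent.
Still consistent: Bacteroides fragilis, Fusobacterium necrophorum, Fusobacterium nucleatum, Prevotella melaninogenica.

4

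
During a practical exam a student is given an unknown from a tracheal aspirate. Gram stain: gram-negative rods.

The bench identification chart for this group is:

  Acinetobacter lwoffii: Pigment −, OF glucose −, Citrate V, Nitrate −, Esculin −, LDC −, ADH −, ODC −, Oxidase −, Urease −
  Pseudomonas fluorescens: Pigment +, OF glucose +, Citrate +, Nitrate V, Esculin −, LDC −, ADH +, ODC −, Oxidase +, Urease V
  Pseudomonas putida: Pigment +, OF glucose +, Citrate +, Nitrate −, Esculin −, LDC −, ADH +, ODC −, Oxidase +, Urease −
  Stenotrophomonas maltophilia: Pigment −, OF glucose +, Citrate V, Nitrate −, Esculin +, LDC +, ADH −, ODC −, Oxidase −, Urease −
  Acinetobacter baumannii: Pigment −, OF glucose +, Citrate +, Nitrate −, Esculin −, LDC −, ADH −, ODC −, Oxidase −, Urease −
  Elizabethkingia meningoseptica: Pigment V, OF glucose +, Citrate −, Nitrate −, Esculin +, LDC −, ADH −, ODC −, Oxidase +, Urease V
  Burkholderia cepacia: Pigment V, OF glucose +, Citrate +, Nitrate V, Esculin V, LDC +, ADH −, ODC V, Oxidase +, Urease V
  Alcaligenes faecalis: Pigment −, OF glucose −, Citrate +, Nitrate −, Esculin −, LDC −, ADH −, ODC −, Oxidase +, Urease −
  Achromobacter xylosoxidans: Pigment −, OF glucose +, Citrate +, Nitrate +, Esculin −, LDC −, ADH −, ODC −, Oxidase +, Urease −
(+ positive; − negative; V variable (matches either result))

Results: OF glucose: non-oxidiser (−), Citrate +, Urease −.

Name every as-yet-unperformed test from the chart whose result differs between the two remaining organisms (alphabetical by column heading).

Oxidase

Citrate +: excludes Elizabethkingia meningoseptica — 8 left.
OF glucose −: excludes 6 organisms — 2 left.
Urease −: all 2 remaining candidates are consistent.
Two candidates remain: Acinetobacter lwoffii and Alcaligenes faecalis.
  Pigment: − vs − — same for both, does not separate.
  Nitrate: − vs − — same for both, does not separate.
  Esculin: − vs − — same for both, does not separate.
  LDC: − vs − — same for both, does not separate.
  ADH: − vs − — same for both, does not separate.
  ODC: − vs − — same for both, does not separate.
  Oxidase: Acinetobacter lwoffii −, Alcaligenes faecalis + — discriminates.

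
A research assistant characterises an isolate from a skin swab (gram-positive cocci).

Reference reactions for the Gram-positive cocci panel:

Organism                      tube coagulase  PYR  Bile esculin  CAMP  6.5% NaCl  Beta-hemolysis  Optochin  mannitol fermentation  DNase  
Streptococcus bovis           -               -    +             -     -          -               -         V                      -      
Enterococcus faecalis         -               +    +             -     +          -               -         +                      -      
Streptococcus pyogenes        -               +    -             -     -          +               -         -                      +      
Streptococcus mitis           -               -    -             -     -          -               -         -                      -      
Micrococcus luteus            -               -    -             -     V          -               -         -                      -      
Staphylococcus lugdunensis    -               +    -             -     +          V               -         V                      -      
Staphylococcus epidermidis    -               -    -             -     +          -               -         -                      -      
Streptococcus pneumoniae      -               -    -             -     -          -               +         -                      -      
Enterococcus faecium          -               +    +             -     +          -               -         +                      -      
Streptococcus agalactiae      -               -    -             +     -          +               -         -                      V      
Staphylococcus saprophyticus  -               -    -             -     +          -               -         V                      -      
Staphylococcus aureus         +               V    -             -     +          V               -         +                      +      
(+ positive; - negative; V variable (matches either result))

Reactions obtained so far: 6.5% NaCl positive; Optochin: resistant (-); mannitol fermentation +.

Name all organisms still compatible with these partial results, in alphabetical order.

6.5% NaCl +: excludes 5 organisms — 7 left.
Optochin -: all 7 remaining candidates are consistent.
mannitol fermentation +: excludes Micrococcus luteus, Staphylococcus epidermidis — 5 left.

Enterococcus faecalis, Enterococcus faecium, Staphylococcus aureus, Staphylococcus lugdunensis, Staphylococcus saprophyticus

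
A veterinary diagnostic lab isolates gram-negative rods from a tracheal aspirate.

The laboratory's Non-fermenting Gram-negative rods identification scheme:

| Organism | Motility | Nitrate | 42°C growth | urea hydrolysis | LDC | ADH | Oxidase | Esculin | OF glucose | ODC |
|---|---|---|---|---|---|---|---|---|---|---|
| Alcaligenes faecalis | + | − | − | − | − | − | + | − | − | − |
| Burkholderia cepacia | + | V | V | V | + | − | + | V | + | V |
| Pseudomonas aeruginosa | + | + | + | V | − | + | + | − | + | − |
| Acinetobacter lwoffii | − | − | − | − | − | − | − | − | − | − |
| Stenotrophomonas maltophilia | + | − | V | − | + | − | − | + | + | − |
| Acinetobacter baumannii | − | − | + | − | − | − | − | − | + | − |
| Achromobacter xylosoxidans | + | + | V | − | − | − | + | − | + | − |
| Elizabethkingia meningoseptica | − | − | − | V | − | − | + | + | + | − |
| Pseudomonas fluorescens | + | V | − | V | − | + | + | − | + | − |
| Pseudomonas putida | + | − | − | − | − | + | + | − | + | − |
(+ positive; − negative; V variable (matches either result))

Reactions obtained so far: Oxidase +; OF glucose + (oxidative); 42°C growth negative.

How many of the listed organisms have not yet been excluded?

5

42°C growth −: excludes Pseudomonas aeruginosa, Acinetobacter baumannii — 8 left.
Oxidase +: excludes Acinetobacter lwoffii, Stenotrophomonas maltophilia — 6 left.
OF glucose +: excludes Alcaligenes faecalis — 5 left.
Still consistent: Achromobacter xylosoxidans, Burkholderia cepacia, Elizabethkingia meningoseptica, Pseudomonas fluorescens, Pseudomonas putida.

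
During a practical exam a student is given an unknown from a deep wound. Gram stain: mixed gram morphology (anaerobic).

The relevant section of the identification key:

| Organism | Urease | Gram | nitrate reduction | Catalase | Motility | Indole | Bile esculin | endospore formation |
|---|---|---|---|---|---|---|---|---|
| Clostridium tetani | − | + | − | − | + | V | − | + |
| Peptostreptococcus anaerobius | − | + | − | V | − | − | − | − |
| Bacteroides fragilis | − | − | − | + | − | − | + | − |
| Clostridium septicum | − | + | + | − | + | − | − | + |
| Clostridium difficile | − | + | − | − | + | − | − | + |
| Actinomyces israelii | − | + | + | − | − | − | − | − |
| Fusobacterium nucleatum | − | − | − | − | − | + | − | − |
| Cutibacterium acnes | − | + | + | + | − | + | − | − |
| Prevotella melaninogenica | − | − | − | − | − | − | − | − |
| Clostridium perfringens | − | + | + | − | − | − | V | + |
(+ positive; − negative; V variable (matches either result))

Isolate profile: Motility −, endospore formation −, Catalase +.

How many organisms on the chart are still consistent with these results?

Catalase +: excludes 7 organisms — 3 left.
endospore formation −: all 3 remaining candidates are consistent.
Motility −: all 3 remaining candidates are consistent.
Still consistent: Bacteroides fragilis, Cutibacterium acnes, Peptostreptococcus anaerobius.

3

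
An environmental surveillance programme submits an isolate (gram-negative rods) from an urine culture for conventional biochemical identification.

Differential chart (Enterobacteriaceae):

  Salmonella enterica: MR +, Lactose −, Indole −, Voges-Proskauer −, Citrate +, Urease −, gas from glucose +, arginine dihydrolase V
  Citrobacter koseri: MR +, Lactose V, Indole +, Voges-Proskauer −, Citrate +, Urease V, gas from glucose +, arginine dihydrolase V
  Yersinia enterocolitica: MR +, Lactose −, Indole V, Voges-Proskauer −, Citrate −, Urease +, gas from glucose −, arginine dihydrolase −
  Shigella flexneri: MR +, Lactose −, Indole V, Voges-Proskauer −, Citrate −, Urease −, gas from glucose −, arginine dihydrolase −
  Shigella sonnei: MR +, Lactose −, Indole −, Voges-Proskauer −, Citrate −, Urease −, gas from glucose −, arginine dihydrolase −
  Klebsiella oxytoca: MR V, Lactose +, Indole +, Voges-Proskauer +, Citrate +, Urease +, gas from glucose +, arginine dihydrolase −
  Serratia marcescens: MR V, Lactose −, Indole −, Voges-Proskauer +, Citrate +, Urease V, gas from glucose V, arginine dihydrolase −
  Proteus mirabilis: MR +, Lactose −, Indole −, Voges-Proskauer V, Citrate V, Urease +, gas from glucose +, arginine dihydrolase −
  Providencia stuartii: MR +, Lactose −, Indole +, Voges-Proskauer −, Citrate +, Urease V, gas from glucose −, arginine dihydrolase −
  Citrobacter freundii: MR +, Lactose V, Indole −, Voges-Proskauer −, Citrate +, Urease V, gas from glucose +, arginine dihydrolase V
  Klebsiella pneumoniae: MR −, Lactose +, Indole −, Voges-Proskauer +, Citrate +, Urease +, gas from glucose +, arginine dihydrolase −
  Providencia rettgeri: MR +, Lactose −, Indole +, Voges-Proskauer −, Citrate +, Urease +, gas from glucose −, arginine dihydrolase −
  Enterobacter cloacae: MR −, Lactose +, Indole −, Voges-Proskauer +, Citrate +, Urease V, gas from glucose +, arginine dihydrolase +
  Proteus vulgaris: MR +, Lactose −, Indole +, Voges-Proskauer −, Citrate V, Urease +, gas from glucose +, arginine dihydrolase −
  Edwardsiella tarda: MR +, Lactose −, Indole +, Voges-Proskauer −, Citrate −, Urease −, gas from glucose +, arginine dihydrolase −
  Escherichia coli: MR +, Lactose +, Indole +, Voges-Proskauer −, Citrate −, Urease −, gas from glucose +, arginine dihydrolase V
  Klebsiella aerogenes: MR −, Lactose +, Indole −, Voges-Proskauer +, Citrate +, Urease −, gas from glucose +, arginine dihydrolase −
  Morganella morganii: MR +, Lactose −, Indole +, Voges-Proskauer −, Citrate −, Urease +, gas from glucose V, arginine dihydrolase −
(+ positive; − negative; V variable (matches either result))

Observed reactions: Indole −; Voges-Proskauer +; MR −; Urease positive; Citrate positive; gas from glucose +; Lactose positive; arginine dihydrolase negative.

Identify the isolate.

arginine dihydrolase −: excludes Enterobacter cloacae — 17 left.
MR −: excludes 13 organisms — 4 left.
Voges-Proskauer +: all 4 remaining candidates are consistent.
Lactose +: excludes Serratia marcescens — 3 left.
Citrate +: all 3 remaining candidates are consistent.
Urease +: excludes Klebsiella aerogenes — 2 left.
gas from glucose +: all 2 remaining candidates are consistent.
Indole −: excludes Klebsiella oxytoca — 1 left.

Klebsiella pneumoniae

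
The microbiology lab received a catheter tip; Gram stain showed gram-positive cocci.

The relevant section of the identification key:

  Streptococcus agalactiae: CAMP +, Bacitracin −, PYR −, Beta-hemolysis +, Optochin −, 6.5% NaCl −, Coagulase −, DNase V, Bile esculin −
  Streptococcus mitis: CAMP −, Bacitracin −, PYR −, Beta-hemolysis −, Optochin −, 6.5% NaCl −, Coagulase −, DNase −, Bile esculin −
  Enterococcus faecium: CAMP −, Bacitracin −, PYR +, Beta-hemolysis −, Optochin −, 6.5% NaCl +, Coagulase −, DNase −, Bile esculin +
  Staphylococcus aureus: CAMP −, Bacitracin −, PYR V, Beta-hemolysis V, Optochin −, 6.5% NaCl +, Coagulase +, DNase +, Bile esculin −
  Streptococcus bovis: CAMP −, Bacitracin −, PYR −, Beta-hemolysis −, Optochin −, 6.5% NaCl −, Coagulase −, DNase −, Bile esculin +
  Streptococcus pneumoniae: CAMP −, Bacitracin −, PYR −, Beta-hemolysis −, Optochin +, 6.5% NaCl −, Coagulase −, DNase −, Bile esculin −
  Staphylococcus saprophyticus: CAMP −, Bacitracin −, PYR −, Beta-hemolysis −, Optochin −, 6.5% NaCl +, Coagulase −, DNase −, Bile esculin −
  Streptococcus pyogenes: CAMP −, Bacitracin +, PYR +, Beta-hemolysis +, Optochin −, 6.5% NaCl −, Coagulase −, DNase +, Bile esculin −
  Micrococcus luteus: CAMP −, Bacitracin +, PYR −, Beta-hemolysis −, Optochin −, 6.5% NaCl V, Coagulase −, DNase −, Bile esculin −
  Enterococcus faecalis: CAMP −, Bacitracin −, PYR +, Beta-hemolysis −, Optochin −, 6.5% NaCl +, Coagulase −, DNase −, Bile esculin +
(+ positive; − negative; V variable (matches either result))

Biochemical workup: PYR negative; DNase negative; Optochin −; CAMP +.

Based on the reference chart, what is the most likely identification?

CAMP +: excludes 9 organisms — 1 left.
DNase −: the one remaining candidate is consistent.
PYR −: the one remaining candidate is consistent.
Optochin −: the one remaining candidate is consistent.

Streptococcus agalactiae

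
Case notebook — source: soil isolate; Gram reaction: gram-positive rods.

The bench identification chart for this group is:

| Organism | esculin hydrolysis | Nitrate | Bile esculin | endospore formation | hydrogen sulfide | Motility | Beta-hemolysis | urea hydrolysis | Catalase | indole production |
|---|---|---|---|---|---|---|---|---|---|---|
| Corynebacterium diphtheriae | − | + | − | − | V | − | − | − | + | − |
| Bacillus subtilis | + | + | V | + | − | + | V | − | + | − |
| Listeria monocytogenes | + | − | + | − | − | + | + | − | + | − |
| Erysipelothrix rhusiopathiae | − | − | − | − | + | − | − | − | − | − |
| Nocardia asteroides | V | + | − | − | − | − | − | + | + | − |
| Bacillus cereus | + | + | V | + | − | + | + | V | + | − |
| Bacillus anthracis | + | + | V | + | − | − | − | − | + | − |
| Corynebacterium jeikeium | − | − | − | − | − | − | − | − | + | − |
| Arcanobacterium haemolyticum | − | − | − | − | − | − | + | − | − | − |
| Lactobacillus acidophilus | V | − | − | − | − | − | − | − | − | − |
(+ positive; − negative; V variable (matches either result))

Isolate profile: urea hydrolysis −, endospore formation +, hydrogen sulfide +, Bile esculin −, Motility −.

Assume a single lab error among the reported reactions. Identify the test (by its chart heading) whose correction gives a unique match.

hydrogen sulfide

As reported, no row in the chart matches all 5 reactions.
Reversing Bile esculin → still no organism matches.
Reversing Motility → still no organism matches.
Reversing hydrogen sulfide (to −) → unique match: Bacillus anthracis.
Reversing urea hydrolysis → still no organism matches.
Reversing endospore formation → 2 organisms match (not unique).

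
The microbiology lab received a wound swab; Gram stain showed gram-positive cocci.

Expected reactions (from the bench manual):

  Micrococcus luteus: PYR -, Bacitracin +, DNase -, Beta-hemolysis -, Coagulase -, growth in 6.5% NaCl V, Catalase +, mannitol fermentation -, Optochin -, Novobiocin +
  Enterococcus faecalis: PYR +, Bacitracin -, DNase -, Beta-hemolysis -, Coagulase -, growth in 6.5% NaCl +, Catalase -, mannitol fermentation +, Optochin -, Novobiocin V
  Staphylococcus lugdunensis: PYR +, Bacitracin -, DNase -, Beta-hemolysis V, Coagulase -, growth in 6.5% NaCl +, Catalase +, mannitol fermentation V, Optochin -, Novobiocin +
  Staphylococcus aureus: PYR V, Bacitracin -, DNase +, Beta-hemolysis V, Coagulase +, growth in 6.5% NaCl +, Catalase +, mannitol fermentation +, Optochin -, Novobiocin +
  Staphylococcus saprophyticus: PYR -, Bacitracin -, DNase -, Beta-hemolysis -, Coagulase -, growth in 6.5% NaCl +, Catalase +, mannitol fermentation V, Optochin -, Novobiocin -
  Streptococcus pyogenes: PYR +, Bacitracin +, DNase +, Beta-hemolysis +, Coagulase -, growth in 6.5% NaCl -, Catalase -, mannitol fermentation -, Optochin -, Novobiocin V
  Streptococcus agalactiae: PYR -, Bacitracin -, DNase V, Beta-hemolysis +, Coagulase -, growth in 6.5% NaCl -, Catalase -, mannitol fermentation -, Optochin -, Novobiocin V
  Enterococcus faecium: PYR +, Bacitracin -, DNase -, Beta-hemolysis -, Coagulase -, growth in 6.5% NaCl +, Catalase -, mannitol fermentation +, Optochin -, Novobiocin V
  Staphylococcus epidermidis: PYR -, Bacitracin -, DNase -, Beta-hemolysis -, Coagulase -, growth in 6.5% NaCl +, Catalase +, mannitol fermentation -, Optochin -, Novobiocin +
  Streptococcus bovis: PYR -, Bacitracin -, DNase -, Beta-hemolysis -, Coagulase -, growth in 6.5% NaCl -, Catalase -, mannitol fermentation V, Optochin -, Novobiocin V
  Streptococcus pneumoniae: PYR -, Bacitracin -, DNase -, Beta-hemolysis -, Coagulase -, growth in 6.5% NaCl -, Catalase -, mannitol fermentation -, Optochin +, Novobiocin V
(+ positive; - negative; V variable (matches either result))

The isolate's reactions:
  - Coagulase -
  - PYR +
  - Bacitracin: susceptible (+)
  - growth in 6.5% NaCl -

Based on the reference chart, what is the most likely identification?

Streptococcus pyogenes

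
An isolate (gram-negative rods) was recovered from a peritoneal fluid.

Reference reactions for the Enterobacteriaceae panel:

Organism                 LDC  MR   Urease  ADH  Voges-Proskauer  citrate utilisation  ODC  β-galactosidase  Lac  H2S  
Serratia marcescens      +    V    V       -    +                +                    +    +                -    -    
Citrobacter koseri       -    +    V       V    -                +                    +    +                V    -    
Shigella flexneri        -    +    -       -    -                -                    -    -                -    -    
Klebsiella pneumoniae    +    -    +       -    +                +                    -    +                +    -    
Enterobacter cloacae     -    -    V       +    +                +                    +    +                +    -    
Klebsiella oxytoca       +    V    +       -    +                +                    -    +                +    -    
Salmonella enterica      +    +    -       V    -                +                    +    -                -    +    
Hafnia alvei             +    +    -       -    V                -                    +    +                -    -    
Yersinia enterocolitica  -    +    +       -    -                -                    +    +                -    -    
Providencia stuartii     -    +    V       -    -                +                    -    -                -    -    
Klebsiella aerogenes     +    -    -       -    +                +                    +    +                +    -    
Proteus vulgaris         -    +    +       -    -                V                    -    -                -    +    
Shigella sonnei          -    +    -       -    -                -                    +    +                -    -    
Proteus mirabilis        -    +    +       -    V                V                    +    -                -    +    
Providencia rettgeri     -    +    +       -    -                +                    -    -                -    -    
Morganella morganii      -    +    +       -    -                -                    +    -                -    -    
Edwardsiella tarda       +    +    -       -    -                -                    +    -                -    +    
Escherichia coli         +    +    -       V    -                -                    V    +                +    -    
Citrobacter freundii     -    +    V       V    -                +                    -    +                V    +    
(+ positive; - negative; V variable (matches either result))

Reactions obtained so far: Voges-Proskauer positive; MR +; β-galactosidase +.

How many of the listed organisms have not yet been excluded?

MR +: excludes Klebsiella pneumoniae, Enterobacter cloacae, Klebsiella aerogenes — 16 left.
Voges-Proskauer +: excludes 12 organisms — 4 left.
β-galactosidase +: excludes Proteus mirabilis — 3 left.
Still consistent: Hafnia alvei, Klebsiella oxytoca, Serratia marcescens.

3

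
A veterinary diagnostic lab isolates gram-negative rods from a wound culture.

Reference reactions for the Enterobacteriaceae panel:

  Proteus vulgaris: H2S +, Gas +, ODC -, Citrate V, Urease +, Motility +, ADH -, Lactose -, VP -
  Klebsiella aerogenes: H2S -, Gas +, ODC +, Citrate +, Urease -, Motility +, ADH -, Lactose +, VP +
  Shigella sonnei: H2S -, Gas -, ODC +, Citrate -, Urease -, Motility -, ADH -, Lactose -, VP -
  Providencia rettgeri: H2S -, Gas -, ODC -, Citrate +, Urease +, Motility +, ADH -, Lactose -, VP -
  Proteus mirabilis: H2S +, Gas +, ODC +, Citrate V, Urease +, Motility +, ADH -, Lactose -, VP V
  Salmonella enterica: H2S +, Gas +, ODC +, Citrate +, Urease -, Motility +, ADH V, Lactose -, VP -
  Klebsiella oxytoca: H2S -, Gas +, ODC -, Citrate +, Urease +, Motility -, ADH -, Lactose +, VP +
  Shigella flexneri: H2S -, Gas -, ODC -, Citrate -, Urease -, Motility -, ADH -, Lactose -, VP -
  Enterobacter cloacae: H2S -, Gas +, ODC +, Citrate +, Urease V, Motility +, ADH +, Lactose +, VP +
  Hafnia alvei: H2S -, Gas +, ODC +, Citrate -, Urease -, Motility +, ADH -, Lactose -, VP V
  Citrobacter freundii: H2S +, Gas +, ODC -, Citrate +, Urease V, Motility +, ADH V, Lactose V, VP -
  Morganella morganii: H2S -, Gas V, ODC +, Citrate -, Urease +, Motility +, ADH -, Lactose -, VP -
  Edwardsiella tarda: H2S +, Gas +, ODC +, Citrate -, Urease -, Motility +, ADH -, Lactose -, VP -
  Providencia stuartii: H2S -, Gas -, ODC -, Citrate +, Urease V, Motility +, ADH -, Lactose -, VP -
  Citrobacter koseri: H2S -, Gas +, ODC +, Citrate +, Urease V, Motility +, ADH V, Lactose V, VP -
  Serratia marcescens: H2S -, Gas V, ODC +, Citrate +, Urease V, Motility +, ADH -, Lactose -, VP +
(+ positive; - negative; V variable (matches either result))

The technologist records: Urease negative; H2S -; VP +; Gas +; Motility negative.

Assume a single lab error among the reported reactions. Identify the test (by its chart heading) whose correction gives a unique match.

As reported, no row in the chart matches all 5 reactions.
Reversing Motility → 4 organisms match (not unique).
Reversing Gas → still no organism matches.
Reversing H2S → still no organism matches.
Reversing VP → still no organism matches.
Reversing Urease (to +) → unique match: Klebsiella oxytoca.

Urease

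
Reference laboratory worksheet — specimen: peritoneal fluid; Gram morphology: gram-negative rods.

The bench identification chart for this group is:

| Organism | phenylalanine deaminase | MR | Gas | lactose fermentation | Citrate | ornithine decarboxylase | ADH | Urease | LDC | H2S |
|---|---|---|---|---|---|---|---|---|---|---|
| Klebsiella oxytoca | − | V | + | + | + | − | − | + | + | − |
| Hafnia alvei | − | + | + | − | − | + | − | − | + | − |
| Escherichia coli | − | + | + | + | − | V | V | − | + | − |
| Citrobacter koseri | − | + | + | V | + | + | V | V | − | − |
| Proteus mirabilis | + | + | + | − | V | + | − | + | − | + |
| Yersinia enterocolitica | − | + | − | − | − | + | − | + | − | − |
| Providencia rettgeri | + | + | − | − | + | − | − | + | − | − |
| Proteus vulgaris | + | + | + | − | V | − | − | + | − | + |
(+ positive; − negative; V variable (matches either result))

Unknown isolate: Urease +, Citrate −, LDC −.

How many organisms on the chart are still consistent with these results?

LDC −: excludes Klebsiella oxytoca, Hafnia alvei, Escherichia coli — 5 left.
Citrate −: excludes Citrobacter koseri, Providencia rettgeri — 3 left.
Urease +: all 3 remaining candidates are consistent.
Still consistent: Proteus mirabilis, Proteus vulgaris, Yersinia enterocolitica.

3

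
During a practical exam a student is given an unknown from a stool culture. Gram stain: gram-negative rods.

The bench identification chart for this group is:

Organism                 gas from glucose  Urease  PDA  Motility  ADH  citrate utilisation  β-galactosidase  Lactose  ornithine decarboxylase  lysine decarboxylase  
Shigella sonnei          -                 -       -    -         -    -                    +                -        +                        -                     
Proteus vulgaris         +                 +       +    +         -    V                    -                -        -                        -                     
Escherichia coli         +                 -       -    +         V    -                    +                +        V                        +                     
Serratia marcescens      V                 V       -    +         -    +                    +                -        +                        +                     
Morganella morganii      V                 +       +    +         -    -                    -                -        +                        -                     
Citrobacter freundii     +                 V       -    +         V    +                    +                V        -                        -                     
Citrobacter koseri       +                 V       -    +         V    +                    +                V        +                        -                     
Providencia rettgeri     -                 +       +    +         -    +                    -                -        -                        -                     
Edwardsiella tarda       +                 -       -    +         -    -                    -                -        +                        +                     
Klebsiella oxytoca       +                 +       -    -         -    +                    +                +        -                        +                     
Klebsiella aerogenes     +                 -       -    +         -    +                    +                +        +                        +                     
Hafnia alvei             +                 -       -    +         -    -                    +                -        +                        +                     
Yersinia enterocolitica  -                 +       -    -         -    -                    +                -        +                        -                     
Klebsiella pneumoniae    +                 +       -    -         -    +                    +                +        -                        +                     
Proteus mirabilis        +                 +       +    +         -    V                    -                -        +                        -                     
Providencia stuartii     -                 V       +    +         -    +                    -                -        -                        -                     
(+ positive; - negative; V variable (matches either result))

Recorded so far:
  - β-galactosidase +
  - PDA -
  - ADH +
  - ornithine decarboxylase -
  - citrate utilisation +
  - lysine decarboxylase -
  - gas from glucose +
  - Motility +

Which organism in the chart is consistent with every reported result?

gas from glucose +: excludes Shigella sonnei, Providencia rettgeri, Yersinia enterocolitica, Providencia stuartii — 12 left.
Motility +: excludes Klebsiella oxytoca, Klebsiella pneumoniae — 10 left.
ADH +: excludes 7 organisms — 3 left.
citrate utilisation +: excludes Escherichia coli — 2 left.
PDA -: all 2 remaining candidates are consistent.
lysine decarboxylase -: all 2 remaining candidates are consistent.
β-galactosidase +: all 2 remaining candidates are consistent.
ornithine decarboxylase -: excludes Citrobacter koseri — 1 left.

Citrobacter freundii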